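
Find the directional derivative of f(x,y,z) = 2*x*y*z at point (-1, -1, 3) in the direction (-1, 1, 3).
6*sqrt(11)/11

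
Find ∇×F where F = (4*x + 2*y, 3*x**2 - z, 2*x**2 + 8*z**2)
(1, -4*x, 6*x - 2)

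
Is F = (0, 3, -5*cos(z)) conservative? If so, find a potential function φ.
Yes, F is conservative. φ = 3*y - 5*sin(z)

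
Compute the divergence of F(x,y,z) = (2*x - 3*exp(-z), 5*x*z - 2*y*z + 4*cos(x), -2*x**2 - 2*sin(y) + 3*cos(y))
2 - 2*z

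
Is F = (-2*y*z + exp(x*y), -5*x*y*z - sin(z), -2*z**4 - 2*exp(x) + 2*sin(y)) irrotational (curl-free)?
No, ∇×F = (5*x*y + 2*cos(y) + cos(z), -2*y + 2*exp(x), -x*exp(x*y) - 5*y*z + 2*z)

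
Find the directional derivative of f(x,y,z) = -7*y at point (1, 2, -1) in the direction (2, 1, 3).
-sqrt(14)/2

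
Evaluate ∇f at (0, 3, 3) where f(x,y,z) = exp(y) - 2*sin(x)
(-2, exp(3), 0)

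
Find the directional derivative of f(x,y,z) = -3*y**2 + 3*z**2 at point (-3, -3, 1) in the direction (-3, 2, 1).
3*sqrt(14)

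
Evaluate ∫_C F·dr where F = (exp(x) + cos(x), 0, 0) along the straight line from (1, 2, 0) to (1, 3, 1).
0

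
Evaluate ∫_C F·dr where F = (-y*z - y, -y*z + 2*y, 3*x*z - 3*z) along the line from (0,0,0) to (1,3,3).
-9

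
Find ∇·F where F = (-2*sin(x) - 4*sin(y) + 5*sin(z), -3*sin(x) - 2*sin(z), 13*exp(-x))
-2*cos(x)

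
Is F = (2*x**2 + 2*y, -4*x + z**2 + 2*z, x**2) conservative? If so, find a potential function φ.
No, ∇×F = (-2*z - 2, -2*x, -6) ≠ 0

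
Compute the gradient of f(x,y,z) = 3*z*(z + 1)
(0, 0, 6*z + 3)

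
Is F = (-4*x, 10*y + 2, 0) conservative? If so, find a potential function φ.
Yes, F is conservative. φ = -2*x**2 + 5*y**2 + 2*y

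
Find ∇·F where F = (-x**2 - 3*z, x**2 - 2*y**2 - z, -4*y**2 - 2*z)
-2*x - 4*y - 2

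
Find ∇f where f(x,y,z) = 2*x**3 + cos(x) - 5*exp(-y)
(6*x**2 - sin(x), 5*exp(-y), 0)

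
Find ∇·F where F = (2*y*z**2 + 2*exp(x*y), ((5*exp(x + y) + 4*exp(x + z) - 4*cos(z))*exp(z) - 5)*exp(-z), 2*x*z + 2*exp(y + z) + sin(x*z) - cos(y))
x*cos(x*z) + 2*x + 2*y*exp(x*y) + 5*exp(x + y) + 2*exp(y + z)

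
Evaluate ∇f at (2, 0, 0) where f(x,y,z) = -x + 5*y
(-1, 5, 0)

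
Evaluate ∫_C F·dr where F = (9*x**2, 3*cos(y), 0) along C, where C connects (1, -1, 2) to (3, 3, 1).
3*sin(3) + 3*sin(1) + 78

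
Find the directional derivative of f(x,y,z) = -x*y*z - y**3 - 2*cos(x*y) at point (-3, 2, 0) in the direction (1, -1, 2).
sqrt(6)*(12 - 5*sin(6))/3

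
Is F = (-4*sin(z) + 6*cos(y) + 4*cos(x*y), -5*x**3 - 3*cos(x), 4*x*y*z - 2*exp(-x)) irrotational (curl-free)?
No, ∇×F = (4*x*z, -4*y*z - 4*cos(z) - 2*exp(-x), -15*x**2 + 4*x*sin(x*y) + 3*sin(x) + 6*sin(y))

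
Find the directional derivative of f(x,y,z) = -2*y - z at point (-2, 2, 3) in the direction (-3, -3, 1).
5*sqrt(19)/19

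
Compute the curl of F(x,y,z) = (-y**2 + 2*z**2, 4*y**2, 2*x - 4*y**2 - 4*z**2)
(-8*y, 4*z - 2, 2*y)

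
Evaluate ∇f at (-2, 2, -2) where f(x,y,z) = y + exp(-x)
(-exp(2), 1, 0)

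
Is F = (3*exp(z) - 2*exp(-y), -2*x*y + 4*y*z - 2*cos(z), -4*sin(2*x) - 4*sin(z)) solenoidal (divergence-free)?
No, ∇·F = -2*x + 4*z - 4*cos(z)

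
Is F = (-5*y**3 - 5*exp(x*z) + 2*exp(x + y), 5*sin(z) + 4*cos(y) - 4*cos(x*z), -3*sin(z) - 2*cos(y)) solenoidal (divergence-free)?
No, ∇·F = -5*z*exp(x*z) + 2*exp(x + y) - 4*sin(y) - 3*cos(z)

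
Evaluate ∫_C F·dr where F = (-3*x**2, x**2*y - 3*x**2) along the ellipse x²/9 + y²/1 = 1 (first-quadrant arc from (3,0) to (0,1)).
45/4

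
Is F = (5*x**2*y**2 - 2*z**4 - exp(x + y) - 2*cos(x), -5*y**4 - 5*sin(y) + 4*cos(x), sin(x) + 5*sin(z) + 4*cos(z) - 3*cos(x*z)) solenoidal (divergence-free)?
No, ∇·F = 10*x*y**2 + 3*x*sin(x*z) - 20*y**3 - exp(x + y) + 2*sin(x) - 4*sin(z) - 5*cos(y) + 5*cos(z)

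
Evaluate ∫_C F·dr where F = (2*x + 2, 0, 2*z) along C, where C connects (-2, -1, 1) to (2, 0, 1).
8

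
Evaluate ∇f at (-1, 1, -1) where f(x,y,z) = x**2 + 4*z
(-2, 0, 4)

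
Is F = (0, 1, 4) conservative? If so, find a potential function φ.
Yes, F is conservative. φ = y + 4*z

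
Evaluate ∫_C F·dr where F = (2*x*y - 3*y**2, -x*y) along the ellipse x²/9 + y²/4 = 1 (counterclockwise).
0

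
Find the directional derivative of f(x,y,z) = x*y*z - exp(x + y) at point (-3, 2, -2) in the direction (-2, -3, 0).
5*sqrt(13)*(1 - 2*E)*exp(-1)/13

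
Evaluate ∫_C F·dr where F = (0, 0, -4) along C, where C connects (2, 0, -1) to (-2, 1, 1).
-8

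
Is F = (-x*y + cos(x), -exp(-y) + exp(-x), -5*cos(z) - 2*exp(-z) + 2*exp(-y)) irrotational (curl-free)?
No, ∇×F = (-2*exp(-y), 0, x - exp(-x))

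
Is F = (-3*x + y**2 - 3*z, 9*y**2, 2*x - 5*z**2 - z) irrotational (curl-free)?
No, ∇×F = (0, -5, -2*y)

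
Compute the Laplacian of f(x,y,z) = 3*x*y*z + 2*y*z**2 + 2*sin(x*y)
-2*x**2*sin(x*y) - 2*y**2*sin(x*y) + 4*y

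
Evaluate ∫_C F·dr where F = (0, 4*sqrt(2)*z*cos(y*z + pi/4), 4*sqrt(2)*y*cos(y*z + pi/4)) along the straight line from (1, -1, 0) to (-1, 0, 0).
0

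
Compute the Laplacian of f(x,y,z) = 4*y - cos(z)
cos(z)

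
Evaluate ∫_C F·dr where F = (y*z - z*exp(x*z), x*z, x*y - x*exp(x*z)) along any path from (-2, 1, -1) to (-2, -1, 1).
2*sinh(2)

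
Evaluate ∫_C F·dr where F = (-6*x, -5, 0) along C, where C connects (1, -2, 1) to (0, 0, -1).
-7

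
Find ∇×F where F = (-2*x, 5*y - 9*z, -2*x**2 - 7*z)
(9, 4*x, 0)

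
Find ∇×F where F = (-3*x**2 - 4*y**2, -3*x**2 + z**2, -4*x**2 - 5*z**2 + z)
(-2*z, 8*x, -6*x + 8*y)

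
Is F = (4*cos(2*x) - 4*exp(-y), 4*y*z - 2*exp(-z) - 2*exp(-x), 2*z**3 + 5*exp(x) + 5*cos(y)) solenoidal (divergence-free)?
No, ∇·F = 6*z**2 + 4*z - 8*sin(2*x)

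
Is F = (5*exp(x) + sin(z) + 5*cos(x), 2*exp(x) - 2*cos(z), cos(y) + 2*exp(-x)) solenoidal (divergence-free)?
No, ∇·F = 5*exp(x) - 5*sin(x)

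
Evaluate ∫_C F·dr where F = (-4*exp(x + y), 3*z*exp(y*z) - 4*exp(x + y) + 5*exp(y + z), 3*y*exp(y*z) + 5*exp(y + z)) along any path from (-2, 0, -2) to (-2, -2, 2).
-exp(-2) - exp(-4) + 2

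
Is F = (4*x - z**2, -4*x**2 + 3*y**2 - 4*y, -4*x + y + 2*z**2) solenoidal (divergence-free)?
No, ∇·F = 6*y + 4*z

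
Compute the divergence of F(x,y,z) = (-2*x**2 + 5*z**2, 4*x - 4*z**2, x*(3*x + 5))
-4*x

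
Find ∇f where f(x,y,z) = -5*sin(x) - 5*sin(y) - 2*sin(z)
(-5*cos(x), -5*cos(y), -2*cos(z))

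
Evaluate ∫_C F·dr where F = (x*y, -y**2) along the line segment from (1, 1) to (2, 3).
-11/2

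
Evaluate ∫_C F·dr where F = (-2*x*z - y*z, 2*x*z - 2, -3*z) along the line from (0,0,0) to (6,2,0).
-4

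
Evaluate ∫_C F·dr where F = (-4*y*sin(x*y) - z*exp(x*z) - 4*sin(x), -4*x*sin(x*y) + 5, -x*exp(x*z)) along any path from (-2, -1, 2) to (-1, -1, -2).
-exp(2) + exp(-4) - 8*cos(2) + 8*cos(1)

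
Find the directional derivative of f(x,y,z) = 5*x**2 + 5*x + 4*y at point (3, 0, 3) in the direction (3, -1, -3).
101*sqrt(19)/19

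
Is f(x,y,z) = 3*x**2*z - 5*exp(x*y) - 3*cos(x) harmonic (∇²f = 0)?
No, ∇²f = -5*x**2*exp(x*y) - 5*y**2*exp(x*y) + 6*z + 3*cos(x)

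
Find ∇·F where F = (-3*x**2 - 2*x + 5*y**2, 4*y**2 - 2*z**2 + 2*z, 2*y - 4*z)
-6*x + 8*y - 6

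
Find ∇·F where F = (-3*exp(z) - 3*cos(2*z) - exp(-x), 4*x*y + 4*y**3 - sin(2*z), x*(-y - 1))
4*x + 12*y**2 + exp(-x)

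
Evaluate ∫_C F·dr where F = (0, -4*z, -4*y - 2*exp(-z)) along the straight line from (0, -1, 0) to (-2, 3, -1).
2*E + 10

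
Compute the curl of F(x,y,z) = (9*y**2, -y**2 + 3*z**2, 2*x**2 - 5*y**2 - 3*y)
(-10*y - 6*z - 3, -4*x, -18*y)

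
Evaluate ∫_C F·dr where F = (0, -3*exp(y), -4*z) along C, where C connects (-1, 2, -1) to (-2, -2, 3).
-16 + 6*sinh(2)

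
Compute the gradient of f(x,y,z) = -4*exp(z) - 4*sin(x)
(-4*cos(x), 0, -4*exp(z))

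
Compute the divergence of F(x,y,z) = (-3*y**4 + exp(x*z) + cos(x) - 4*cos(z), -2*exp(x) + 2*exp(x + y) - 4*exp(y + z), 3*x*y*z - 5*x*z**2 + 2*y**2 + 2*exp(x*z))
3*x*y - 10*x*z + 2*x*exp(x*z) + z*exp(x*z) + 2*exp(x + y) - 4*exp(y + z) - sin(x)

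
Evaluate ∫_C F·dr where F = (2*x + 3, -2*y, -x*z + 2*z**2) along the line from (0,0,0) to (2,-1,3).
21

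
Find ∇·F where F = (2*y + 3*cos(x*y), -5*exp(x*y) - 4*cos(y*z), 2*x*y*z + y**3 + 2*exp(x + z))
2*x*y - 5*x*exp(x*y) - 3*y*sin(x*y) + 4*z*sin(y*z) + 2*exp(x + z)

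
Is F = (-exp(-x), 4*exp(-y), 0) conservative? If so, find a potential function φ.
Yes, F is conservative. φ = -4*exp(-y) + exp(-x)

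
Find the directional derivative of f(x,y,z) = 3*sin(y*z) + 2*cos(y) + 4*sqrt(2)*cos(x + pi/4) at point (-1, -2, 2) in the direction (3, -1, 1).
-2*sqrt(11)*sin(2)/11 - 12*sqrt(22)*cos(pi/4 + 1)/11 - 12*sqrt(11)*cos(4)/11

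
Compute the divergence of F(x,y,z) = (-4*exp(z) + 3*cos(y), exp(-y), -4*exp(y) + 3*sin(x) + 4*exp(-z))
-4*exp(-z) - exp(-y)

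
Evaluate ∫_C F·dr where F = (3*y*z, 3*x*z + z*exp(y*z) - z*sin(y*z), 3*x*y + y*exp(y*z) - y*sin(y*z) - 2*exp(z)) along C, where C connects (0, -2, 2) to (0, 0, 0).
-exp(-4) - cos(4) + 2*exp(2)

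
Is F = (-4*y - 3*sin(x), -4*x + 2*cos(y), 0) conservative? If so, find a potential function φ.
Yes, F is conservative. φ = -4*x*y + 2*sin(y) + 3*cos(x)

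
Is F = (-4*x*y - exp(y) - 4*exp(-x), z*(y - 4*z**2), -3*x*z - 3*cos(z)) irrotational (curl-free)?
No, ∇×F = (-y + 12*z**2, 3*z, 4*x + exp(y))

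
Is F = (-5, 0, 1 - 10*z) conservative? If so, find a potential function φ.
Yes, F is conservative. φ = -5*x - 5*z**2 + z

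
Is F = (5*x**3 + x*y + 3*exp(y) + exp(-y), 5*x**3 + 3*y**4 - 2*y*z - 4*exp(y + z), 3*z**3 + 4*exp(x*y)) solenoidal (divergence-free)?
No, ∇·F = 15*x**2 + 12*y**3 + y + 9*z**2 - 2*z - 4*exp(y + z)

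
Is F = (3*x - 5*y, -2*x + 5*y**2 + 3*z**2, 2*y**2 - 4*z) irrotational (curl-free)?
No, ∇×F = (4*y - 6*z, 0, 3)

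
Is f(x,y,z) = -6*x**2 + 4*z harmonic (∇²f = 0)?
No, ∇²f = -12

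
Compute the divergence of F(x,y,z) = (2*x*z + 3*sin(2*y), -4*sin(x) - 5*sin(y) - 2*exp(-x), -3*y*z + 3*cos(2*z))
-3*y + 2*z - 6*sin(2*z) - 5*cos(y)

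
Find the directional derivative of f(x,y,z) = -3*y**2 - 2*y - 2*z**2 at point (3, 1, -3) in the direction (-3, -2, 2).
40*sqrt(17)/17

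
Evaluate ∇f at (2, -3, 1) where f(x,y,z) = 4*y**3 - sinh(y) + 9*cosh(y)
(0, -9*sinh(3) - cosh(3) + 108, 0)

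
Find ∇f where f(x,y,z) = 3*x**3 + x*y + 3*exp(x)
(9*x**2 + y + 3*exp(x), x, 0)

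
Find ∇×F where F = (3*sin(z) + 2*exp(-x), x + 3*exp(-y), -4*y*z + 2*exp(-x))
(-4*z, 3*cos(z) + 2*exp(-x), 1)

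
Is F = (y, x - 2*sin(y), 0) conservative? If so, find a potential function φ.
Yes, F is conservative. φ = x*y + 2*cos(y)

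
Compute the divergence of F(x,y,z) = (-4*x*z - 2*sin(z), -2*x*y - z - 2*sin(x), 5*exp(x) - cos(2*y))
-2*x - 4*z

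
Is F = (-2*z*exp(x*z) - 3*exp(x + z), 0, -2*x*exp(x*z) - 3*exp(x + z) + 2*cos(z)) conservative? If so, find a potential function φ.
Yes, F is conservative. φ = -2*exp(x*z) - 3*exp(x + z) + 2*sin(z)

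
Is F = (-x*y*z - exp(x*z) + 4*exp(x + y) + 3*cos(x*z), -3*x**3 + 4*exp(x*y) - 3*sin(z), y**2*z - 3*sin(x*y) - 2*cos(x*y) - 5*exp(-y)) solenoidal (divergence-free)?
No, ∇·F = 4*x*exp(x*y) + y**2 - y*z - z*exp(x*z) - 3*z*sin(x*z) + 4*exp(x + y)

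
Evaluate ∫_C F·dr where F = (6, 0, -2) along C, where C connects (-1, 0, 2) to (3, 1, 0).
28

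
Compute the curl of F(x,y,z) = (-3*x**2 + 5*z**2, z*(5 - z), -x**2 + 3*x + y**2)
(2*y + 2*z - 5, 2*x + 10*z - 3, 0)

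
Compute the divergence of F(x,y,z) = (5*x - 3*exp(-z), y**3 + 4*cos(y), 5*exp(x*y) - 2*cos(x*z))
2*x*sin(x*z) + 3*y**2 - 4*sin(y) + 5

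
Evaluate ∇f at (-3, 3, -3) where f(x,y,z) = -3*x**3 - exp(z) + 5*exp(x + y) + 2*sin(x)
(-76 + 2*cos(3), 5, -exp(-3))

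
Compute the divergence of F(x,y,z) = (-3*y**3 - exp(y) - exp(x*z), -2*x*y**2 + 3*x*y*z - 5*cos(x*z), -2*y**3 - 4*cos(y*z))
-4*x*y + 3*x*z + 4*y*sin(y*z) - z*exp(x*z)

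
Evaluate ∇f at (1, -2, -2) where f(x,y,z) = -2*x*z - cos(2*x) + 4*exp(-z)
(2*sin(2) + 4, 0, -4*exp(2) - 2)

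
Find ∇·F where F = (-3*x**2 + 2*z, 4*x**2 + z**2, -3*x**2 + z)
1 - 6*x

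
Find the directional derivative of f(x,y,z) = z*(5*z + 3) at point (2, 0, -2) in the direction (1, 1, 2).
-17*sqrt(6)/3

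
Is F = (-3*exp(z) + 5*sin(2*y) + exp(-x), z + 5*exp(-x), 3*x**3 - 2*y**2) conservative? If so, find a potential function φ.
No, ∇×F = (-4*y - 1, -9*x**2 - 3*exp(z), -10*cos(2*y) - 5*exp(-x)) ≠ 0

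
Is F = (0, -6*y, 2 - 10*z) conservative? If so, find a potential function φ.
Yes, F is conservative. φ = -3*y**2 - 5*z**2 + 2*z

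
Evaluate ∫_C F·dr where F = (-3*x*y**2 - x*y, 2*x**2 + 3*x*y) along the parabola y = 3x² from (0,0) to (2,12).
468/5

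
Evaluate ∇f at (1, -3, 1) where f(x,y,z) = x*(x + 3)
(5, 0, 0)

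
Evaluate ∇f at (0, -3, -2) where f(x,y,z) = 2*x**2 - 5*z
(0, 0, -5)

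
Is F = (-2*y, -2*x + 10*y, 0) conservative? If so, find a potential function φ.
Yes, F is conservative. φ = y*(-2*x + 5*y)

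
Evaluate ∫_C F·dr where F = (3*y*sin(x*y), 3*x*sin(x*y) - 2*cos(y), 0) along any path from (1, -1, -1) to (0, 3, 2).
-3 - 2*sin(1) - 2*sin(3) + 3*cos(1)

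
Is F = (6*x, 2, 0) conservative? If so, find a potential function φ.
Yes, F is conservative. φ = 3*x**2 + 2*y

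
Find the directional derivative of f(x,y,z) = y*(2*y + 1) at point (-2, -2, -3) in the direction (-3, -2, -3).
7*sqrt(22)/11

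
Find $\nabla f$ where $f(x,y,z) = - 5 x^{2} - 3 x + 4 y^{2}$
(-10*x - 3, 8*y, 0)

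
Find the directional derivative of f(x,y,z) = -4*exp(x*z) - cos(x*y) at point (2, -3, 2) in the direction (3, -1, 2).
sqrt(14)*(-40*exp(4) + 11*sin(6))/14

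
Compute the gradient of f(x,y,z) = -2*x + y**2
(-2, 2*y, 0)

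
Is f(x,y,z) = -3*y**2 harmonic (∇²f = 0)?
No, ∇²f = -6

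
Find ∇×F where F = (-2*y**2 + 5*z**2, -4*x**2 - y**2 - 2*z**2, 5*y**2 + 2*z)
(10*y + 4*z, 10*z, -8*x + 4*y)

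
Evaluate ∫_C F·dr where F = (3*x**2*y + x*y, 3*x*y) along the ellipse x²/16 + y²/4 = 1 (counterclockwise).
-96*pi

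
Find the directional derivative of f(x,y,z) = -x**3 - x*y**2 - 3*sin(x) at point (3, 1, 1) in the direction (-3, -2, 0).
3*sqrt(13)*(3*cos(3) + 32)/13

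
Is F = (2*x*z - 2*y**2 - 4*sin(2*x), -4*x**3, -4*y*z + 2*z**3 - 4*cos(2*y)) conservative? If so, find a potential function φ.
No, ∇×F = (-4*z + 8*sin(2*y), 2*x, -12*x**2 + 4*y) ≠ 0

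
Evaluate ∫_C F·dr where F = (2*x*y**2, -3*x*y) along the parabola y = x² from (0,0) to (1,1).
-13/15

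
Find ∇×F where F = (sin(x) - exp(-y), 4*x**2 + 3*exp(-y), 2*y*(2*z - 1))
(4*z - 2, 0, 8*x - exp(-y))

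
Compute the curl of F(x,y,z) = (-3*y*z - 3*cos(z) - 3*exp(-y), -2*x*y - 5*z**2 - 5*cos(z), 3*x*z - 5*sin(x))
(10*z - 5*sin(z), -3*y - 3*z + 3*sin(z) + 5*cos(x), -2*y + 3*z - 3*exp(-y))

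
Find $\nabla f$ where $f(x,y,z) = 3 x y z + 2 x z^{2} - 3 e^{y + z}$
(z*(3*y + 2*z), 3*x*z - 3*exp(y + z), 3*x*y + 4*x*z - 3*exp(y + z))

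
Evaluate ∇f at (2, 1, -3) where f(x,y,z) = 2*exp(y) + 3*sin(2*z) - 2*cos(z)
(0, 2*E, -2*sin(3) + 6*cos(6))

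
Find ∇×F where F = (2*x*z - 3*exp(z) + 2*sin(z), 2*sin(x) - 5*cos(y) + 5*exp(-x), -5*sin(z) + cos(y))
(-sin(y), 2*x - 3*exp(z) + 2*cos(z), 2*cos(x) - 5*exp(-x))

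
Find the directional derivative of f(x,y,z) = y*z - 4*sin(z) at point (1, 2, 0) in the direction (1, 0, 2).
-4*sqrt(5)/5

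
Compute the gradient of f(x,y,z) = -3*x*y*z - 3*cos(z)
(-3*y*z, -3*x*z, -3*x*y + 3*sin(z))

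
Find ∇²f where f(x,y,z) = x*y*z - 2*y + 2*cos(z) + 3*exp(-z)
-2*cos(z) + 3*exp(-z)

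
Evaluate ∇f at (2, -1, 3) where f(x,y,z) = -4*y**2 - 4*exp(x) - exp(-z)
(-4*exp(2), 8, exp(-3))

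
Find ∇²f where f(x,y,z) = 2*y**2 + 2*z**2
8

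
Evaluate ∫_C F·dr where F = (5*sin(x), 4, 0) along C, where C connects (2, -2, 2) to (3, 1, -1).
5*cos(2) - 5*cos(3) + 12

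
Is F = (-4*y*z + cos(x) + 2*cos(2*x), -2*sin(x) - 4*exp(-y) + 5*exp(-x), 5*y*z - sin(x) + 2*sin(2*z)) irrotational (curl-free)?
No, ∇×F = (5*z, -4*y + cos(x), 4*z - 2*cos(x) - 5*exp(-x))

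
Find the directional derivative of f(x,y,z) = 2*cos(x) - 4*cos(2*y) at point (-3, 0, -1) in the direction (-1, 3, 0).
-sqrt(10)*sin(3)/5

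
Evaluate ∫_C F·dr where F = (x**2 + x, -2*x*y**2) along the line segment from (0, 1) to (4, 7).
-1856/3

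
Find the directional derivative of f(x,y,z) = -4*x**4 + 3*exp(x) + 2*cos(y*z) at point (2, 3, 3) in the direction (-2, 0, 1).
2*sqrt(5)*(-3*exp(2) - 3*sin(9) + 128)/5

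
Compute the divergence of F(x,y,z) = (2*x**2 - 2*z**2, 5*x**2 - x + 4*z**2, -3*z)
4*x - 3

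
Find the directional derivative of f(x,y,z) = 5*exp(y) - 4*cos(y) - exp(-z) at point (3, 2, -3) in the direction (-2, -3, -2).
-sqrt(17)*(12*sin(2) + 2*exp(3) + 15*exp(2))/17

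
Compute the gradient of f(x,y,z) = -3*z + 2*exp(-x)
(-2*exp(-x), 0, -3)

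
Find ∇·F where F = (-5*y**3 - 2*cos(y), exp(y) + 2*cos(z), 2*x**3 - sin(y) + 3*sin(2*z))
exp(y) + 6*cos(2*z)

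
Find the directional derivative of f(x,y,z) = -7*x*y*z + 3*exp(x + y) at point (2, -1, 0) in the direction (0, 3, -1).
sqrt(10)*(-14 + 9*E)/10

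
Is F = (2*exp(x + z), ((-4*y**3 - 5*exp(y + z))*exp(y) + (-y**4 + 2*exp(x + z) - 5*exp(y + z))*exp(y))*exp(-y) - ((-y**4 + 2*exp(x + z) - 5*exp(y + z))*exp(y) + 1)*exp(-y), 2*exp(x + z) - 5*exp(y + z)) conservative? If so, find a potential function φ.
Yes, F is conservative. φ = ((-y**4 + 2*exp(x + z) - 5*exp(y + z))*exp(y) + 1)*exp(-y)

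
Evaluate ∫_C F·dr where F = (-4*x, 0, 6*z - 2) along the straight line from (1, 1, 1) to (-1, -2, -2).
15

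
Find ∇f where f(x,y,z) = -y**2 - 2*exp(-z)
(0, -2*y, 2*exp(-z))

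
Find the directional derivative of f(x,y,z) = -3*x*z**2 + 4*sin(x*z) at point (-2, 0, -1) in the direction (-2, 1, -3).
sqrt(14)*(16*cos(2) + 21)/7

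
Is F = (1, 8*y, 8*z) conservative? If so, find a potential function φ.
Yes, F is conservative. φ = x + 4*y**2 + 4*z**2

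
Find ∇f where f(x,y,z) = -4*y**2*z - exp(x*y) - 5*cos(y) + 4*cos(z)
(-y*exp(x*y), -x*exp(x*y) - 8*y*z + 5*sin(y), -4*y**2 - 4*sin(z))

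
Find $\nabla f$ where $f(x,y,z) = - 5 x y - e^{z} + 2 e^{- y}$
(-5*y, -5*x - 2*exp(-y), -exp(z))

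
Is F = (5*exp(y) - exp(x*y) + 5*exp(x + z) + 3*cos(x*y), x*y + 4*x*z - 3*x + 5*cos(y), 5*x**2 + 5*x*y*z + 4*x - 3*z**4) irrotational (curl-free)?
No, ∇×F = (x*(5*z - 4), -10*x - 5*y*z + 5*exp(x + z) - 4, x*exp(x*y) + 3*x*sin(x*y) + y + 4*z - 5*exp(y) - 3)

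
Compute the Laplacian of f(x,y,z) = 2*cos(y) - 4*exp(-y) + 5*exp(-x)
-2*cos(y) - 4*exp(-y) + 5*exp(-x)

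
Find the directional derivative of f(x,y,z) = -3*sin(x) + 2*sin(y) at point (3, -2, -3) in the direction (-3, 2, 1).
sqrt(14)*(9*cos(3) + 4*cos(2))/14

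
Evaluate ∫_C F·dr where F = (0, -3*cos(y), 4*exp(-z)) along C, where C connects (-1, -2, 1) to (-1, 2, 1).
-6*sin(2)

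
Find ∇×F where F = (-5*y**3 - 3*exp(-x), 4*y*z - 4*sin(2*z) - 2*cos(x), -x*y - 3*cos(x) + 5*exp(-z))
(-x - 4*y + 8*cos(2*z), y - 3*sin(x), 15*y**2 + 2*sin(x))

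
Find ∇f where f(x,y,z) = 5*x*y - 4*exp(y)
(5*y, 5*x - 4*exp(y), 0)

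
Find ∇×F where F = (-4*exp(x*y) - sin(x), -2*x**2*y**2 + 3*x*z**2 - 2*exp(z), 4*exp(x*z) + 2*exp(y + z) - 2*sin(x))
(-6*x*z + 2*exp(z) + 2*exp(y + z), -4*z*exp(x*z) + 2*cos(x), -4*x*y**2 + 4*x*exp(x*y) + 3*z**2)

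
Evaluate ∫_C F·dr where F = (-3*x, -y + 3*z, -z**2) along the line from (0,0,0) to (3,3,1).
-83/6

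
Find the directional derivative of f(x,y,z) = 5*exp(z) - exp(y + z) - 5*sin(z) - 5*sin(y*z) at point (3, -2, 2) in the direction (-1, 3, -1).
sqrt(11)*(-5*exp(2) + 5*cos(2) - 2 - 40*cos(4))/11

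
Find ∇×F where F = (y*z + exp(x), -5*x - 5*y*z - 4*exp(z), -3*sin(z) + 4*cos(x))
(5*y + 4*exp(z), y + 4*sin(x), -z - 5)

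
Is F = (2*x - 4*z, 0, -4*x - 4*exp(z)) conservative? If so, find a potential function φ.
Yes, F is conservative. φ = x**2 - 4*x*z - 4*exp(z)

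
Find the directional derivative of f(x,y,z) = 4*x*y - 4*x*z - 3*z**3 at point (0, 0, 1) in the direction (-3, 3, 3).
-5*sqrt(3)/3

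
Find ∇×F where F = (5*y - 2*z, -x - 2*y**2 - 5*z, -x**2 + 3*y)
(8, 2*x - 2, -6)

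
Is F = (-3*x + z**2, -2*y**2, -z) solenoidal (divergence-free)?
No, ∇·F = -4*y - 4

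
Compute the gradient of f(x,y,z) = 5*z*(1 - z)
(0, 0, 5 - 10*z)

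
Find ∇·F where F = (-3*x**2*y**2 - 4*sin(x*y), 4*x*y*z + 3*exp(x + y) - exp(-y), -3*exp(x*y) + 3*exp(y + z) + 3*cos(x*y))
((-6*x*y**2 + 4*x*z - 4*y*cos(x*y) + 3*exp(x + y) + 3*exp(y + z))*exp(y) + 1)*exp(-y)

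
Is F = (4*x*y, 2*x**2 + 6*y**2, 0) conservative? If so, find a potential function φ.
Yes, F is conservative. φ = 2*y*(x**2 + y**2)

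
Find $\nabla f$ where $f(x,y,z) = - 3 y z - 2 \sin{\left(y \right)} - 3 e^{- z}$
(0, -3*z - 2*cos(y), -3*y + 3*exp(-z))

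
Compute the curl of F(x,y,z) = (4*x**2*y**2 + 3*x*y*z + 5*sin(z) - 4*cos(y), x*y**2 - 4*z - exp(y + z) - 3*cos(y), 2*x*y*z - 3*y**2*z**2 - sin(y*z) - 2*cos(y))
(2*x*z - 6*y*z**2 - z*cos(y*z) + exp(y + z) + 2*sin(y) + 4, 3*x*y - 2*y*z + 5*cos(z), -8*x**2*y - 3*x*z + y**2 - 4*sin(y))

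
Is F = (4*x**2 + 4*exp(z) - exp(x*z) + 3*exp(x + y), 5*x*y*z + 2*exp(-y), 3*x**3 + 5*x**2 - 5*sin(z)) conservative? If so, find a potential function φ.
No, ∇×F = (-5*x*y, -9*x**2 - x*exp(x*z) - 10*x + 4*exp(z), 5*y*z - 3*exp(x + y)) ≠ 0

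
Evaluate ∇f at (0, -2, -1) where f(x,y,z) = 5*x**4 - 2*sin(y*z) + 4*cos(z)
(0, 2*cos(2), 4*cos(2) + 4*sin(1))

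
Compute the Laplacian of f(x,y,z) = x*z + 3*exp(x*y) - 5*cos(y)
3*x**2*exp(x*y) + 3*y**2*exp(x*y) + 5*cos(y)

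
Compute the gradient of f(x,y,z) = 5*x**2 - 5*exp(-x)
(10*x + 5*exp(-x), 0, 0)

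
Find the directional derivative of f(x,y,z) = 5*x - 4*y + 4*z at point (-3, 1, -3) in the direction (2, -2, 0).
9*sqrt(2)/2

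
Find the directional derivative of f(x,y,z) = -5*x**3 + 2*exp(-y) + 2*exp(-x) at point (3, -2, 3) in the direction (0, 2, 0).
-2*exp(2)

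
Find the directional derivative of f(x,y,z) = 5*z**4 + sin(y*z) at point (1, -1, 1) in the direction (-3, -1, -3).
2*sqrt(19)*(-30 + cos(1))/19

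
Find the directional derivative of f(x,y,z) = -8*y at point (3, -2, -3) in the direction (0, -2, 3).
16*sqrt(13)/13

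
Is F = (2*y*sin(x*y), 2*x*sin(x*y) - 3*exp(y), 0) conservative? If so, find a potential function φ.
Yes, F is conservative. φ = -3*exp(y) - 2*cos(x*y)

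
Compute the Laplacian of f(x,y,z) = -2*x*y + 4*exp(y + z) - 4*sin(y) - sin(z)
8*exp(y + z) + 4*sin(y) + sin(z)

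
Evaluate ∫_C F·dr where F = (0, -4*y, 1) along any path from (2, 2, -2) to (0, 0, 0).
10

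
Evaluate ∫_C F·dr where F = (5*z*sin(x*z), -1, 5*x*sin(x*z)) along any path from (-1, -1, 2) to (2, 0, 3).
-5*cos(6) + 5*cos(2) - 1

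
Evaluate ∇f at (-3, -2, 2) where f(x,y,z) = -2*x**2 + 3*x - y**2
(15, 4, 0)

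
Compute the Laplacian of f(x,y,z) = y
0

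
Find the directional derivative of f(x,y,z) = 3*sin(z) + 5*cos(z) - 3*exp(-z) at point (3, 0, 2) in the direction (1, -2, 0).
0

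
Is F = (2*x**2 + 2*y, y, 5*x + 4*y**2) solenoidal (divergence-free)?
No, ∇·F = 4*x + 1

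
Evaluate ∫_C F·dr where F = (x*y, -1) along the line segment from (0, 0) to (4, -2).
-26/3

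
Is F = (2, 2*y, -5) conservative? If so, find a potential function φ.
Yes, F is conservative. φ = 2*x + y**2 - 5*z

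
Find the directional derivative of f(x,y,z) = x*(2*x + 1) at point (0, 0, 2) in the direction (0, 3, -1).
0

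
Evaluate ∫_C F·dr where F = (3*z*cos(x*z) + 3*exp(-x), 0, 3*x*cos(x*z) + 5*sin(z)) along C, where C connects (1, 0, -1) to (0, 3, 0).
-8 + 3*exp(-1) + 3*sin(1) + 5*cos(1)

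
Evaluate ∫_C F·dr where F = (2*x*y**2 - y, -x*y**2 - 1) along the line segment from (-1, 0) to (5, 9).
495/2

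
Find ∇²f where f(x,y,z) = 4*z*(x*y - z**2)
-24*z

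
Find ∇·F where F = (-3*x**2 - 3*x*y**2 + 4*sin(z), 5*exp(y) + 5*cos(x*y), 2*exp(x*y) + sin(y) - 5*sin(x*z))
-5*x*sin(x*y) - 5*x*cos(x*z) - 6*x - 3*y**2 + 5*exp(y)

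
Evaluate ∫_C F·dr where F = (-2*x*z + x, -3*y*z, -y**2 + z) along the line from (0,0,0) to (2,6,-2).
316/3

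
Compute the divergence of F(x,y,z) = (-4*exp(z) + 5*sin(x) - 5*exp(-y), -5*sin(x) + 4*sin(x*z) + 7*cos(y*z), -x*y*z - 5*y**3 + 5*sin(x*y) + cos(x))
-x*y - 7*z*sin(y*z) + 5*cos(x)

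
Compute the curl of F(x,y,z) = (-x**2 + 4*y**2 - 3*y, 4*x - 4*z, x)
(4, -1, 7 - 8*y)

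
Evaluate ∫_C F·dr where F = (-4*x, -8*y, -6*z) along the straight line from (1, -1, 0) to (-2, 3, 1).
-41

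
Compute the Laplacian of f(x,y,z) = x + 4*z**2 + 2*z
8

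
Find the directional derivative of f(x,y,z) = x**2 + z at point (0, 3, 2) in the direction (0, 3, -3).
-sqrt(2)/2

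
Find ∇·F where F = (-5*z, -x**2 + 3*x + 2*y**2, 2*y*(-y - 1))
4*y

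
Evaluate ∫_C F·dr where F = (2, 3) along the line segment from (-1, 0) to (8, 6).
36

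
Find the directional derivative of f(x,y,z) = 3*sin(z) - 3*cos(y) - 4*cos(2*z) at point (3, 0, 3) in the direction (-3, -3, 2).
sqrt(22)*(3*cos(3) + 8*sin(6))/11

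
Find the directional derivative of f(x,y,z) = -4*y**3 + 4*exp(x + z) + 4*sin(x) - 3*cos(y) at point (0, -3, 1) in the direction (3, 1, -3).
-3*sqrt(19)*(sin(3) + 32)/19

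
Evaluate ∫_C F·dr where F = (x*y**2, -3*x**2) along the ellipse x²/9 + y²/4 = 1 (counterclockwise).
0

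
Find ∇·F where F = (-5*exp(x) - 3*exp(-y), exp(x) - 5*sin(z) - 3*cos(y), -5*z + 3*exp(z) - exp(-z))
-5*exp(x) + 3*exp(z) + 3*sin(y) - 5 + exp(-z)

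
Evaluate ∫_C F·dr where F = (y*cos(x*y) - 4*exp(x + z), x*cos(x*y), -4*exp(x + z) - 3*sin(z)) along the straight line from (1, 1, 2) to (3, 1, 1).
-4*exp(4) - sin(1) + sin(3) - 3*cos(2) + 3*cos(1) + 4*exp(3)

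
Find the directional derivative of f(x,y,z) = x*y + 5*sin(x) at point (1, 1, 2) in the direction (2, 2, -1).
4/3 + 10*cos(1)/3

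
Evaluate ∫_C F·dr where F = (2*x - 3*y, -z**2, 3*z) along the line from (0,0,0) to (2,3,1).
-9/2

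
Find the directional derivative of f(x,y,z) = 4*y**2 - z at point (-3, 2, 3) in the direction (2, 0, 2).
-sqrt(2)/2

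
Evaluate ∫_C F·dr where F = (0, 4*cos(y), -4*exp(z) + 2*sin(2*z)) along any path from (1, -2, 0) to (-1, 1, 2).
-4*exp(2) - cos(4) + 4*sin(1) + 4*sin(2) + 5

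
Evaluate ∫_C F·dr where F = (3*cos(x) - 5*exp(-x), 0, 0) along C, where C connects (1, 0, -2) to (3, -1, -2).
-3*sin(1) - 5*exp(-1) + 5*exp(-3) + 3*sin(3)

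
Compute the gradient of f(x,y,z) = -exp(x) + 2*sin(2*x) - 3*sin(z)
(-exp(x) + 4*cos(2*x), 0, -3*cos(z))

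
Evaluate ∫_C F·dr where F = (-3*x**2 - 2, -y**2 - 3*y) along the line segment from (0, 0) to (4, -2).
-226/3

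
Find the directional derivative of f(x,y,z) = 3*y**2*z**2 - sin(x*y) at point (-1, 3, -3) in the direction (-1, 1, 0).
sqrt(2)*(2*cos(3) + 81)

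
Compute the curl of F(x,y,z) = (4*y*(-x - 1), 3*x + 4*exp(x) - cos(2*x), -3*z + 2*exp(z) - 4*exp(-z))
(0, 0, 4*x + 4*exp(x) + 2*sin(2*x) + 7)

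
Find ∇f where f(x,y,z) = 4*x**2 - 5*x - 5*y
(8*x - 5, -5, 0)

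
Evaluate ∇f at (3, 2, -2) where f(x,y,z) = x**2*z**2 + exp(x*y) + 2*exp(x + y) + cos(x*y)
(-2*sin(6) + 24 + 2*exp(5) + 2*exp(6), -3*sin(6) + 2*exp(5) + 3*exp(6), -36)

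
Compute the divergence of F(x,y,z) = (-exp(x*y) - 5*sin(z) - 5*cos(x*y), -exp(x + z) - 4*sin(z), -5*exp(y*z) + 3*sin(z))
-y*exp(x*y) - 5*y*exp(y*z) + 5*y*sin(x*y) + 3*cos(z)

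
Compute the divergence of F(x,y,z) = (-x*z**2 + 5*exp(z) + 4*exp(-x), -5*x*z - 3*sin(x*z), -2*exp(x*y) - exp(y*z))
-y*exp(y*z) - z**2 - 4*exp(-x)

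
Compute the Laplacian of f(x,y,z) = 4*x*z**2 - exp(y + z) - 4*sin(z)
8*x - 2*exp(y + z) + 4*sin(z)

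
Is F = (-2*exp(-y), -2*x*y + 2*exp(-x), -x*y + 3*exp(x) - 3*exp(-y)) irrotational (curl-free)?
No, ∇×F = (-x + 3*exp(-y), y - 3*exp(x), -2*y - 2*exp(-y) - 2*exp(-x))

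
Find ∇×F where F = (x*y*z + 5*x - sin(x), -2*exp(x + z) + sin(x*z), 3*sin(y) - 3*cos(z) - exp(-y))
(-x*cos(x*z) + 2*exp(x + z) + 3*cos(y) + exp(-y), x*y, -x*z + z*cos(x*z) - 2*exp(x + z))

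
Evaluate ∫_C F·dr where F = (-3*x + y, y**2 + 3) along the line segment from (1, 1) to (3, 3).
20/3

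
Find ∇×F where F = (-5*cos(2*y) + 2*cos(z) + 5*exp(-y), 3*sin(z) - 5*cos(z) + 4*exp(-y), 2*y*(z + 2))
(2*z - 5*sin(z) - 3*cos(z) + 4, -2*sin(z), -10*sin(2*y) + 5*exp(-y))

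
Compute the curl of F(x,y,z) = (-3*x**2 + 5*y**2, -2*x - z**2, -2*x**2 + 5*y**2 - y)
(10*y + 2*z - 1, 4*x, -10*y - 2)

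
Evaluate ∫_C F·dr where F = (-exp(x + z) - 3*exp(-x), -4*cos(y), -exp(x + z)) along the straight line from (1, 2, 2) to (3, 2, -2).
(-exp(4) - 3*exp(2) + 3 + exp(6))*exp(-3)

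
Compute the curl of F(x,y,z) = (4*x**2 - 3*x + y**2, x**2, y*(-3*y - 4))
(-6*y - 4, 0, 2*x - 2*y)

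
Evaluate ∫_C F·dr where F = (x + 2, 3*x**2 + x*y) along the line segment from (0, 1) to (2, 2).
35/3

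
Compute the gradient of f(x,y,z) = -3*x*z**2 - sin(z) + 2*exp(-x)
(-3*z**2 - 2*exp(-x), 0, -6*x*z - cos(z))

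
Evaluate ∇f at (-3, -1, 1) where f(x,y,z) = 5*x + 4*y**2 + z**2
(5, -8, 2)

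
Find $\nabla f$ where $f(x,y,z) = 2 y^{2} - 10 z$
(0, 4*y, -10)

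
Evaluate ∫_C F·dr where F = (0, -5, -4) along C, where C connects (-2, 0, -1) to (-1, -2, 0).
6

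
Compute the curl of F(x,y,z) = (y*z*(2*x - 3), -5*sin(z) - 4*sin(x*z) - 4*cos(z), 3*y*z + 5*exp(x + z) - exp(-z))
(4*x*cos(x*z) + 3*z - 4*sin(z) + 5*cos(z), y*(2*x - 3) - 5*exp(x + z), z*(-2*x - 4*cos(x*z) + 3))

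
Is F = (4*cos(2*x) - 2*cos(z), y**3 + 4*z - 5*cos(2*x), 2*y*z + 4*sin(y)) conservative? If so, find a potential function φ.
No, ∇×F = (2*z + 4*cos(y) - 4, 2*sin(z), 10*sin(2*x)) ≠ 0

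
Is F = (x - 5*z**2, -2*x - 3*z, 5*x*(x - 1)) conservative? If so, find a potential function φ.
No, ∇×F = (3, -10*x - 10*z + 5, -2) ≠ 0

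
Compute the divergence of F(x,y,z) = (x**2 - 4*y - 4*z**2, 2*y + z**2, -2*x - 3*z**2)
2*x - 6*z + 2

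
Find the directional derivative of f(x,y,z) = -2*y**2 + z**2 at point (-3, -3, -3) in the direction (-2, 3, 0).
36*sqrt(13)/13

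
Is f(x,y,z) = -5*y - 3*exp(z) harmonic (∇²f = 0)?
No, ∇²f = -3*exp(z)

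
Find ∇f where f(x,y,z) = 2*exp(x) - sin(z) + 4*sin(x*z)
(4*z*cos(x*z) + 2*exp(x), 0, 4*x*cos(x*z) - cos(z))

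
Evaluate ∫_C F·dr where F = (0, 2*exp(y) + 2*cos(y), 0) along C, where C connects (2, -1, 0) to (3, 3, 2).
2*(-1 + E*(sin(3) + sin(1) + exp(3)))*exp(-1)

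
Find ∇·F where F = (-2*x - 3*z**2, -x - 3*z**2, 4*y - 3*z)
-5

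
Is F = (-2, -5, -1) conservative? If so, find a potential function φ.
Yes, F is conservative. φ = -2*x - 5*y - z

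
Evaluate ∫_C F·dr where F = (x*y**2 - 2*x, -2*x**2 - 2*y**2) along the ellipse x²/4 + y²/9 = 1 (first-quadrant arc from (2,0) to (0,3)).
-39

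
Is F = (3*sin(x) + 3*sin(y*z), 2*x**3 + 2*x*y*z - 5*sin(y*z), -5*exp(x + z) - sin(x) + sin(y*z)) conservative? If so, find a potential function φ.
No, ∇×F = (-2*x*y + 5*y*cos(y*z) + z*cos(y*z), 3*y*cos(y*z) + 5*exp(x + z) + cos(x), 6*x**2 + 2*y*z - 3*z*cos(y*z)) ≠ 0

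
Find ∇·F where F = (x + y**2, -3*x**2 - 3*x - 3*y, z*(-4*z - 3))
-8*z - 5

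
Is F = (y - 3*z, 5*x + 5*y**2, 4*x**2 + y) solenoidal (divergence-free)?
No, ∇·F = 10*y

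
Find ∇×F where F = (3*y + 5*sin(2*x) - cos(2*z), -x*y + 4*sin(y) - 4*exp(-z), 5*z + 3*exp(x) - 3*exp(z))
(-4*exp(-z), -3*exp(x) + 2*sin(2*z), -y - 3)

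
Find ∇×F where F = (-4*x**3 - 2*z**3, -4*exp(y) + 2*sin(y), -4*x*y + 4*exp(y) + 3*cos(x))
(-4*x + 4*exp(y), 4*y - 6*z**2 + 3*sin(x), 0)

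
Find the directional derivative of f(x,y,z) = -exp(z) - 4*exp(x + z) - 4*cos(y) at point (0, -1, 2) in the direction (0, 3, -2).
2*sqrt(13)*(-6*sin(1) + 5*exp(2))/13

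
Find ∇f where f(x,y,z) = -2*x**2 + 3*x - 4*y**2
(3 - 4*x, -8*y, 0)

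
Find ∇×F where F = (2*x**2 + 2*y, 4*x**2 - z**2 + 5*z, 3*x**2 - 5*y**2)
(-10*y + 2*z - 5, -6*x, 8*x - 2)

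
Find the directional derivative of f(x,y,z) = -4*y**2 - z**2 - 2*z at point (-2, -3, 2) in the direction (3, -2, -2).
-36*sqrt(17)/17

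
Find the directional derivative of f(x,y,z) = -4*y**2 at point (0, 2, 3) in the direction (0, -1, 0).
16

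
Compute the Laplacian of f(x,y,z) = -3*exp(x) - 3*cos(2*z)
-3*exp(x) + 12*cos(2*z)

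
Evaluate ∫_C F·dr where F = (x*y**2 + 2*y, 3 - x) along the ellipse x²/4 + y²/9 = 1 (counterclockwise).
-18*pi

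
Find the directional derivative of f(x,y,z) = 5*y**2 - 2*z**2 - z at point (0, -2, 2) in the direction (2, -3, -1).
69*sqrt(14)/14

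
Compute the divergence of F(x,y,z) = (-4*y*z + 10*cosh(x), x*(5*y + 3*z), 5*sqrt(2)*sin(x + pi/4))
5*x + 10*sinh(x)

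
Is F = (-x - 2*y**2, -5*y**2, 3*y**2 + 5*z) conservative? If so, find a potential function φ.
No, ∇×F = (6*y, 0, 4*y) ≠ 0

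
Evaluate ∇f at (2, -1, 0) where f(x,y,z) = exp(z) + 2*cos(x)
(-2*sin(2), 0, 1)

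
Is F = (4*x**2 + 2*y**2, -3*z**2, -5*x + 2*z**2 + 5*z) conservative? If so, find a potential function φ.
No, ∇×F = (6*z, 5, -4*y) ≠ 0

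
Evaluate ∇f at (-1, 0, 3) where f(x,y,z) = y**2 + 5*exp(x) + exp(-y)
(5*exp(-1), -1, 0)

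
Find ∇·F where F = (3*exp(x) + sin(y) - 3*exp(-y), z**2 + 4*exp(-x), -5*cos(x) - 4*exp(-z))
3*exp(x) + 4*exp(-z)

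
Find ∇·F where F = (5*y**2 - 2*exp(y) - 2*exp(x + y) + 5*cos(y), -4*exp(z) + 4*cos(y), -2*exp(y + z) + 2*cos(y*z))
-2*y*sin(y*z) - 2*exp(x + y) - 2*exp(y + z) - 4*sin(y)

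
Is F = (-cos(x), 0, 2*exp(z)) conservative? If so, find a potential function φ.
Yes, F is conservative. φ = 2*exp(z) - sin(x)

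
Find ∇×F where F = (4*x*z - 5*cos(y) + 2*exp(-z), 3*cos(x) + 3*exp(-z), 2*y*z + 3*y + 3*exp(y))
(2*z + 3*exp(y) + 3 + 3*exp(-z), 4*x - 2*exp(-z), -3*sin(x) - 5*sin(y))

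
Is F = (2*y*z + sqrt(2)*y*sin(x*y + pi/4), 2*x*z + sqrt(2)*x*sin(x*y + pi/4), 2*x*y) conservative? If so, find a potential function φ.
Yes, F is conservative. φ = 2*x*y*z - sqrt(2)*cos(x*y + pi/4)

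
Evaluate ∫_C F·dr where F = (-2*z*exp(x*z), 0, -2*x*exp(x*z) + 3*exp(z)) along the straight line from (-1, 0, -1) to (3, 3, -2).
(-3*exp(5) - 2 + 3*exp(4) + 2*exp(7))*exp(-6)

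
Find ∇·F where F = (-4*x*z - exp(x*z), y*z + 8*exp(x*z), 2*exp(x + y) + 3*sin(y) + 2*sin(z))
-z*exp(x*z) - 3*z + 2*cos(z)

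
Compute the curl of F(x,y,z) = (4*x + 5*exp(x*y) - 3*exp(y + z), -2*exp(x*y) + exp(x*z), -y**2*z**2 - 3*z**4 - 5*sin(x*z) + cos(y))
(-x*exp(x*z) - 2*y*z**2 - sin(y), 5*z*cos(x*z) - 3*exp(y + z), -5*x*exp(x*y) - 2*y*exp(x*y) + z*exp(x*z) + 3*exp(y + z))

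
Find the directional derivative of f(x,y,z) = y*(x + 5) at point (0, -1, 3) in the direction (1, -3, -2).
-8*sqrt(14)/7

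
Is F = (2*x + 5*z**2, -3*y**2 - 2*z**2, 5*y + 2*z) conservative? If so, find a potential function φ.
No, ∇×F = (4*z + 5, 10*z, 0) ≠ 0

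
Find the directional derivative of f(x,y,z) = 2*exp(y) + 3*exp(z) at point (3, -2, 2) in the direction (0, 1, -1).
sqrt(2)*(2 - 3*exp(4))*exp(-2)/2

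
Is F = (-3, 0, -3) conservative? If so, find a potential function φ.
Yes, F is conservative. φ = -3*x - 3*z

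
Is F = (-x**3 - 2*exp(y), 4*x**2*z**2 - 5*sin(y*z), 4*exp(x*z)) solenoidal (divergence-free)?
No, ∇·F = -3*x**2 + 4*x*exp(x*z) - 5*z*cos(y*z)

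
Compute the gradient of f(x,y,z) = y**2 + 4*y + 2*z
(0, 2*y + 4, 2)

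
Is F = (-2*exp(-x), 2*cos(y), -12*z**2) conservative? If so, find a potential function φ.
Yes, F is conservative. φ = -4*z**3 + 2*sin(y) + 2*exp(-x)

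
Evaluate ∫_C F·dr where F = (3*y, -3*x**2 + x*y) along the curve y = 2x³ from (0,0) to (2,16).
4488/35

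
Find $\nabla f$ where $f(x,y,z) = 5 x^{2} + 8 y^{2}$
(10*x, 16*y, 0)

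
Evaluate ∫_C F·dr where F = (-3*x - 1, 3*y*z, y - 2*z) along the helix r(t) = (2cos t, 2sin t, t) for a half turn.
-pi**2 - 3*pi + 8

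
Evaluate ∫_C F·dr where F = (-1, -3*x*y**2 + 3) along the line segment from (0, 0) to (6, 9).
-6519/2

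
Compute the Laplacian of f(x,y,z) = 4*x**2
8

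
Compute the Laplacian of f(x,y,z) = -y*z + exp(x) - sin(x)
exp(x) + sin(x)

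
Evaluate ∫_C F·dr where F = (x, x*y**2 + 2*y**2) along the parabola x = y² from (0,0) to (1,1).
41/30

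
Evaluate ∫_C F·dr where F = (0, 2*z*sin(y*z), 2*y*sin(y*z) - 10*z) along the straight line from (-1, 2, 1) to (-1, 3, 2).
-15 - 2*cos(6) + 2*cos(2)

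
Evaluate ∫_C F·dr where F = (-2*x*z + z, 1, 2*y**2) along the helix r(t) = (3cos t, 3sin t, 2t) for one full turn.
30*pi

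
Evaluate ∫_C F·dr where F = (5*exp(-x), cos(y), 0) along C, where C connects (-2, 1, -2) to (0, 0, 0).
-5 - sin(1) + 5*exp(2)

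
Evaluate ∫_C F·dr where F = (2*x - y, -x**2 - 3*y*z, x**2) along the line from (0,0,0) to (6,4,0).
-24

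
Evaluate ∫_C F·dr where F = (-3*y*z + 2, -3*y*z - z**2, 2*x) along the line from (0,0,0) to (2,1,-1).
14/3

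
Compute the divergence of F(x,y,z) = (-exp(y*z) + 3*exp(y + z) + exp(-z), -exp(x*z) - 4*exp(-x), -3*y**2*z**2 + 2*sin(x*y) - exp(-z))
-6*y**2*z + exp(-z)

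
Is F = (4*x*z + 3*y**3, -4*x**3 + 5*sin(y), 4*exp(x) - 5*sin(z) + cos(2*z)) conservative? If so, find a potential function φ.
No, ∇×F = (0, 4*x - 4*exp(x), -12*x**2 - 9*y**2) ≠ 0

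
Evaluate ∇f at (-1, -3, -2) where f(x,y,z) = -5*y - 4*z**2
(0, -5, 16)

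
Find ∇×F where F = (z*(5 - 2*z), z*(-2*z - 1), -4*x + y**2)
(2*y + 4*z + 1, 9 - 4*z, 0)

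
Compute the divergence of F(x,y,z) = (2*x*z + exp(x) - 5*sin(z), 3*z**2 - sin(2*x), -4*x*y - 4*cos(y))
2*z + exp(x)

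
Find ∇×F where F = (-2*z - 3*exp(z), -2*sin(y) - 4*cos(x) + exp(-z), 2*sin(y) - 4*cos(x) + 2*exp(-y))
(2*cos(y) + exp(-z) - 2*exp(-y), -3*exp(z) - 4*sin(x) - 2, 4*sin(x))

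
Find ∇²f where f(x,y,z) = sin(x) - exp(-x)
-sin(x) - exp(-x)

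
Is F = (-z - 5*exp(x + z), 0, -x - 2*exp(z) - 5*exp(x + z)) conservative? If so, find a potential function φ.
Yes, F is conservative. φ = -x*z - 2*exp(z) - 5*exp(x + z)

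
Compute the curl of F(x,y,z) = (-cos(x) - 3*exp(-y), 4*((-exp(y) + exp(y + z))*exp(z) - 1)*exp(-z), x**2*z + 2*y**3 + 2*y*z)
(6*y**2 + 2*z - 4*exp(y + z) - 4*exp(-z), -2*x*z, -3*exp(-y))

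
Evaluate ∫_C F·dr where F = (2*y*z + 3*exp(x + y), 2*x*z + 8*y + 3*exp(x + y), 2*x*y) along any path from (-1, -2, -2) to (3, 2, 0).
-3*exp(-3) + 8 + 3*exp(5)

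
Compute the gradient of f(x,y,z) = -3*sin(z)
(0, 0, -3*cos(z))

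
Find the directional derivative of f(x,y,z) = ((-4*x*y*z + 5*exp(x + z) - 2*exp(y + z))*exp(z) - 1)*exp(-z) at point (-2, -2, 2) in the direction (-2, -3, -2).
2*sqrt(17)*(-29*exp(2) - 1)*exp(-2)/17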